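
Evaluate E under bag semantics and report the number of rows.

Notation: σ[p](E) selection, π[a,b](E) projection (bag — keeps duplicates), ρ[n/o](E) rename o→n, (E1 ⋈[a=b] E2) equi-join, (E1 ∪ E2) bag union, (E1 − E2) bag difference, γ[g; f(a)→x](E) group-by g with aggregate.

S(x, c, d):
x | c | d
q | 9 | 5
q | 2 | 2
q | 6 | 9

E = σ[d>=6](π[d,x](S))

Stepwise |·|:
  S → 3
  π[d,x](S) → 3
  σ[d>=6](π[d,x](S)) → 1

|E| = 1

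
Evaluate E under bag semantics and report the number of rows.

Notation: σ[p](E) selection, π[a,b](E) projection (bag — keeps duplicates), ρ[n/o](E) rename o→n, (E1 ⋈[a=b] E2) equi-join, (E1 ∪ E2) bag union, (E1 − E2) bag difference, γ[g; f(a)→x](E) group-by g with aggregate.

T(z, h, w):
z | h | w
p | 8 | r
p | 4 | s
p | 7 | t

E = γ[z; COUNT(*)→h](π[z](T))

Stepwise |·|:
  T → 3
  π[z](T) → 3
  γ[z; COUNT(*)→h](π[z](T)) → 1

|E| = 1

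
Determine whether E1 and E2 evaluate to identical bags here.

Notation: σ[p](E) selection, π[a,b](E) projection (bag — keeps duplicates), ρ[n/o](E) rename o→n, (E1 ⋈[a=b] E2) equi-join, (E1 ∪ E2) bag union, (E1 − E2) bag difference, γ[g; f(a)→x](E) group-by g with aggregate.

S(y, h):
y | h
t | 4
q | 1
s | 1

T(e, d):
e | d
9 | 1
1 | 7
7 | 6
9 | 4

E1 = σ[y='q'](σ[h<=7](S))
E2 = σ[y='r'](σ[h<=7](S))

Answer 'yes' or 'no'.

E1 subexpression sizes:
  S → 3
  σ[h<=7](S) → 3
  σ[y='q'](σ[h<=7](S)) → 1
E2 subexpression sizes:
  S → 3
  σ[h<=7](S) → 3
  σ[y='r'](σ[h<=7](S)) → 0

E1 result:
y | h
q | 1
E2 result:
y | h
(0 rows)
Witness: ('q', 1) appears 1× in E1 but 0× in E2.

no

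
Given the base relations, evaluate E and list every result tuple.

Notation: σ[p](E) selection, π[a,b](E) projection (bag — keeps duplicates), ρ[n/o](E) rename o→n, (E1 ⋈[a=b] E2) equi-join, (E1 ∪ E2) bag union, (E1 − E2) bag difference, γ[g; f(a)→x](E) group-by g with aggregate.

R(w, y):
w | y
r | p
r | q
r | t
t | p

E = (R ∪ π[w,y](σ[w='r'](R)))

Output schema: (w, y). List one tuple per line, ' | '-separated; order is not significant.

Per-node cardinality:
  R → 4
  R → 4
  σ[w='r'](R) → 3
  π[w,y](σ[w='r'](R)) → 3
  (R ∪ π[w,y](σ[w='r'](R))) → 7

== RESULT ==
w | y
r | p
r | p
r | q
r | q
r | t
r | t
t | p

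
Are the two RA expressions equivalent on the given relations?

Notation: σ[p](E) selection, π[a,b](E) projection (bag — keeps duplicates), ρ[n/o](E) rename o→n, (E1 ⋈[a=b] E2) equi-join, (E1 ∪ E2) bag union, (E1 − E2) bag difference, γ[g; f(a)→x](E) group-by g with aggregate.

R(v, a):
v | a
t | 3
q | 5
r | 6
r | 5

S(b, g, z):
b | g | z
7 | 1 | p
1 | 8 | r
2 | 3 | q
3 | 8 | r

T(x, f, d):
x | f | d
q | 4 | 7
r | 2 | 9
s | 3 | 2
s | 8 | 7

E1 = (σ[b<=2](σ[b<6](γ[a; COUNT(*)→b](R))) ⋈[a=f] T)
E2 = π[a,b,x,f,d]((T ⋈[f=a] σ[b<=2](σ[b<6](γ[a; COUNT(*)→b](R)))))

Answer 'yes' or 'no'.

E1 row counts bottom-up:
  R → 4
  γ[a; COUNT(*)→b](R) → 3
  σ[b<6](γ[a; COUNT(*)→b](R)) → 3
  σ[b<=2](σ[b<6](γ[a; COUNT(*)→b](R))) → 3
  T → 4
  (σ[b<=2](σ[b<6](γ[a; COUNT(*)→b](R))) ⋈[a=f] T) → 1
E2 row counts bottom-up:
  T → 4
  R → 4
  γ[a; COUNT(*)→b](R) → 3
  σ[b<6](γ[a; COUNT(*)→b](R)) → 3
  σ[b<=2](σ[b<6](γ[a; COUNT(*)→b](R))) → 3
  (T ⋈[f=a] σ[b<=2](σ[b<6](γ[a; COUNT(*)→b](R)))) → 1
  π[a,b,x,f,d]((T ⋈[f=a] σ[b<=2](σ[b<6](γ[a; COUNT(*)→b](R))))) → 1

E1 and E2 produce the same multiset:
a | b | x | f | d
3 | 1 | s | 3 | 2

yes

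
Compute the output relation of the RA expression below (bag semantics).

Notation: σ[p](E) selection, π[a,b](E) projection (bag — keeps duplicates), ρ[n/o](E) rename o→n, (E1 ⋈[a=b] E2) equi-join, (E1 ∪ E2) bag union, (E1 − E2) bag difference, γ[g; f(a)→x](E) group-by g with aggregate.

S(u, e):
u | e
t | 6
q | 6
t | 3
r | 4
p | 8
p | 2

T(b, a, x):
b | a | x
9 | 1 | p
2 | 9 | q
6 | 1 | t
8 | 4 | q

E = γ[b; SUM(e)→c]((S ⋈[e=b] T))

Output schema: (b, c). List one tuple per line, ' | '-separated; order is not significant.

Row counts bottom-up:
  S → 6
  T → 4
  (S ⋈[e=b] T) → 4
  γ[b; SUM(e)→c]((S ⋈[e=b] T)) → 3

== RESULT ==
b | c
2 | 2
6 | 12
8 | 8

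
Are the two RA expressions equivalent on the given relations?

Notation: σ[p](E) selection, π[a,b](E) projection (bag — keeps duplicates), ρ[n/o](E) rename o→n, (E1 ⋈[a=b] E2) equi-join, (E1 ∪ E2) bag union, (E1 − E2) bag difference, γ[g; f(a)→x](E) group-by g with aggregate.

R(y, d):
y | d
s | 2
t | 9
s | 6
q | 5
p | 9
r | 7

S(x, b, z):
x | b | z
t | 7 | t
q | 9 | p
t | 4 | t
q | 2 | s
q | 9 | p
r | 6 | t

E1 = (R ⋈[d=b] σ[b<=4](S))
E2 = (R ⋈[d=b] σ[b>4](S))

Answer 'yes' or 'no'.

E1 subexpression sizes:
  R → 6
  S → 6
  σ[b<=4](S) → 2
  (R ⋈[d=b] σ[b<=4](S)) → 1
E2 subexpression sizes:
  R → 6
  S → 6
  σ[b>4](S) → 4
  (R ⋈[d=b] σ[b>4](S)) → 6

E1 result:
y | d | x | b | z
s | 2 | q | 2 | s
E2 result:
y | d | x | b | z
p | 9 | q | 9 | p
p | 9 | q | 9 | p
r | 7 | t | 7 | t
s | 6 | r | 6 | t
t | 9 | q | 9 | p
t | 9 | q | 9 | p
Witness: ('p', 9, 'q', 9, 'p') appears 0× in E1 but 2× in E2.

no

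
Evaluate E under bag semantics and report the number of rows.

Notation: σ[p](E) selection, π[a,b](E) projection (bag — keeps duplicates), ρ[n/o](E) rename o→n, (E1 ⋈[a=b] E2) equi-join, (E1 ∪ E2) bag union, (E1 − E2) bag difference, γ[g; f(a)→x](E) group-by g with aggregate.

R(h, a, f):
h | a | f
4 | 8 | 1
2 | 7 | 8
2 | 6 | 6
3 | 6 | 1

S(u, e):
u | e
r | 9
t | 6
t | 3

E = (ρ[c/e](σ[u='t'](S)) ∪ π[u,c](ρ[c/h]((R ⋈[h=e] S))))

Stepwise |·|:
  S → 3
  σ[u='t'](S) → 2
  ρ[c/e](σ[u='t'](S)) → 2
  R → 4
  S → 3
  (R ⋈[h=e] S) → 1
  ρ[c/h]((R ⋈[h=e] S)) → 1
  π[u,c](ρ[c/h]((R ⋈[h=e] S))) → 1
  (ρ[c/e](σ[u='t'](S)) ∪ π[u,c](ρ[c/h]((R ⋈[h=e] S)))) → 3

|E| = 3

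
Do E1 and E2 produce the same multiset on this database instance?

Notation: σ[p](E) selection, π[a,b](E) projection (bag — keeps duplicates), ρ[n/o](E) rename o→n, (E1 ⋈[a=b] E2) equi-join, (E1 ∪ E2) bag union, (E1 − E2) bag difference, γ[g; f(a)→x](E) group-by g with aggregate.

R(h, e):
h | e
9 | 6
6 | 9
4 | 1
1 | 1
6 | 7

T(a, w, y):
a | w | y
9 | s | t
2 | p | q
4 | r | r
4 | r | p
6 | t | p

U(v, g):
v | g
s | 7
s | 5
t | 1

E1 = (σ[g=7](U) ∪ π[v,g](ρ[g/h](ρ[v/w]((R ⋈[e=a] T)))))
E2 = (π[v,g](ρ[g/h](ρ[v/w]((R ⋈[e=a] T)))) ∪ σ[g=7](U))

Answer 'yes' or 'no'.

E1 row counts bottom-up:
  U → 3
  σ[g=7](U) → 1
  R → 5
  T → 5
  (R ⋈[e=a] T) → 2
  ρ[v/w]((R ⋈[e=a] T)) → 2
  ρ[g/h](ρ[v/w]((R ⋈[e=a] T))) → 2
  π[v,g](ρ[g/h](ρ[v/w]((R ⋈[e=a] T)))) → 2
  (σ[g=7](U) ∪ π[v,g](ρ[g/h](ρ[v/w]((R ⋈[e=a] T))))) → 3
E2 row counts bottom-up:
  R → 5
  T → 5
  (R ⋈[e=a] T) → 2
  ρ[v/w]((R ⋈[e=a] T)) → 2
  ρ[g/h](ρ[v/w]((R ⋈[e=a] T))) → 2
  π[v,g](ρ[g/h](ρ[v/w]((R ⋈[e=a] T)))) → 2
  U → 3
  σ[g=7](U) → 1
  (π[v,g](ρ[g/h](ρ[v/w]((R ⋈[e=a] T)))) ∪ σ[g=7](U)) → 3

E1 and E2 produce the same multiset:
v | g
s | 6
s | 7
t | 9

yes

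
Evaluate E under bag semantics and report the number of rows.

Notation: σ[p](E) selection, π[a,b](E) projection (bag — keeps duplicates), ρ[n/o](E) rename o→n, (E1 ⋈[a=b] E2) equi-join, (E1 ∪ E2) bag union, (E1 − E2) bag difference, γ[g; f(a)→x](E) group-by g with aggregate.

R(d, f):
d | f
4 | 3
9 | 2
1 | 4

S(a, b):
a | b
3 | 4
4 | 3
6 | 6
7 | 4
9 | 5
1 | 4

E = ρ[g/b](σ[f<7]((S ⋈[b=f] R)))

Stepwise |·|:
  S → 6
  R → 3
  (S ⋈[b=f] R) → 4
  σ[f<7]((S ⋈[b=f] R)) → 4
  ρ[g/b](σ[f<7]((S ⋈[b=f] R))) → 4

|E| = 4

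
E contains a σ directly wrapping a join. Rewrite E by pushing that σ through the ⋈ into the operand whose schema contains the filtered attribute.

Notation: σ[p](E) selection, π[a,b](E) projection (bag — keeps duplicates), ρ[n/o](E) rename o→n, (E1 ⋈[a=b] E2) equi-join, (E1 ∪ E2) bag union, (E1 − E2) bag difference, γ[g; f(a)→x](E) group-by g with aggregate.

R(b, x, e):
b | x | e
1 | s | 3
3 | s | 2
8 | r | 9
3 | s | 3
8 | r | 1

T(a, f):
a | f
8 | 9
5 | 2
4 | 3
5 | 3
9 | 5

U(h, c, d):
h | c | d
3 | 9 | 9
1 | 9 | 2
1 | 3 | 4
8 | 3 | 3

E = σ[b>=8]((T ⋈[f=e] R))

σ filters on b, owned by the right side.
E' = (T ⋈[f=e] σ[b>=8](R))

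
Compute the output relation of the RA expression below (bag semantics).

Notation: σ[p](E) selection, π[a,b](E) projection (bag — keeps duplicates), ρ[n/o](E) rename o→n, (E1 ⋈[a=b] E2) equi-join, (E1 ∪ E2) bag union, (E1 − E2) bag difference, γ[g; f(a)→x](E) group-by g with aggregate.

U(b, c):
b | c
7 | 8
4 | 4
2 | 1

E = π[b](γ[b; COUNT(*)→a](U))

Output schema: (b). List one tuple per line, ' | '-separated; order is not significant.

Stepwise |·|:
  U → 3
  γ[b; COUNT(*)→a](U) → 3
  π[b](γ[b; COUNT(*)→a](U)) → 3

== RESULT ==
b
2
4
7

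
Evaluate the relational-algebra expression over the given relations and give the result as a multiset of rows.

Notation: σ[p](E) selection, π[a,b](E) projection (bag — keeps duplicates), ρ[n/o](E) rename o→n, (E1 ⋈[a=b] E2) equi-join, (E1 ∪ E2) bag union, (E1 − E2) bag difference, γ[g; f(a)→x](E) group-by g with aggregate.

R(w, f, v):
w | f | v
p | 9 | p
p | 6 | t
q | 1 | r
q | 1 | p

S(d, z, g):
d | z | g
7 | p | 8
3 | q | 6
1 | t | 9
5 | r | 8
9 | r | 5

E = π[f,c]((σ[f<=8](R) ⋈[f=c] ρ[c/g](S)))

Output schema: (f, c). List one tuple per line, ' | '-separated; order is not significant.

Per-node cardinality:
  R → 4
  σ[f<=8](R) → 3
  S → 5
  ρ[c/g](S) → 5
  (σ[f<=8](R) ⋈[f=c] ρ[c/g](S)) → 1
  π[f,c]((σ[f<=8](R) ⋈[f=c] ρ[c/g](S))) → 1

== RESULT ==
f | c
6 | 6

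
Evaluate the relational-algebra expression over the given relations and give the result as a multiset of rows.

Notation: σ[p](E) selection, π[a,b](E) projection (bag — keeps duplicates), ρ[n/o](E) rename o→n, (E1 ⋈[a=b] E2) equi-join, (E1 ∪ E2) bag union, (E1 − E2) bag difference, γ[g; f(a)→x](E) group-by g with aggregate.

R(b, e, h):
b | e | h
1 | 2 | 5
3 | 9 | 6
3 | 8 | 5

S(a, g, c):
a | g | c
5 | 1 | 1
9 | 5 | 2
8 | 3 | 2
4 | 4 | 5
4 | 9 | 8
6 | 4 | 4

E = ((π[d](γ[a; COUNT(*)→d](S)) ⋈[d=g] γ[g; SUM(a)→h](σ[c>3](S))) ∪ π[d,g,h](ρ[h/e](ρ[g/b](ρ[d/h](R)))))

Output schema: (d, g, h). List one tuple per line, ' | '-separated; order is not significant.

Stepwise |·|:
  S → 6
  γ[a; COUNT(*)→d](S) → 5
  π[d](γ[a; COUNT(*)→d](S)) → 5
  S → 6
  σ[c>3](S) → 3
  γ[g; SUM(a)→h](σ[c>3](S)) → 2
  (π[d](γ[a; COUNT(*)→d](S)) ⋈[d=g] γ[g; SUM(a)→h](σ[c>3](S))) → 0
  R → 3
  ρ[d/h](R) → 3
  ρ[g/b](ρ[d/h](R)) → 3
  ρ[h/e](ρ[g/b](ρ[d/h](R))) → 3
  π[d,g,h](ρ[h/e](ρ[g/b](ρ[d/h](R)))) → 3
  ((π[d](γ[a; COUNT(*)→d](S)) ⋈[d=g] γ[g; SUM(a)→h](σ[c>3](S))) ∪ π[d,g,h](ρ[h/e](ρ[g/b](ρ[d/h](R))))) → 3

== RESULT ==
d | g | h
5 | 1 | 2
5 | 3 | 8
6 | 3 | 9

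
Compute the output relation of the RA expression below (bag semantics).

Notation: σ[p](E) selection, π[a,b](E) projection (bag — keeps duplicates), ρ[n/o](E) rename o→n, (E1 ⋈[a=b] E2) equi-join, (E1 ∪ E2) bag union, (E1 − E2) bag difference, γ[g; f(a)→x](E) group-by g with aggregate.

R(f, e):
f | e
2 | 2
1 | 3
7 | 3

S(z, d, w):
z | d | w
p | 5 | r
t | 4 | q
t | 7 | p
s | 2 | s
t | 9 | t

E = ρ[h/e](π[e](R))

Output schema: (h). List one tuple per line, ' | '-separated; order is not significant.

Per-node cardinality:
  R → 3
  π[e](R) → 3
  ρ[h/e](π[e](R)) → 3

== RESULT ==
h
2
3
3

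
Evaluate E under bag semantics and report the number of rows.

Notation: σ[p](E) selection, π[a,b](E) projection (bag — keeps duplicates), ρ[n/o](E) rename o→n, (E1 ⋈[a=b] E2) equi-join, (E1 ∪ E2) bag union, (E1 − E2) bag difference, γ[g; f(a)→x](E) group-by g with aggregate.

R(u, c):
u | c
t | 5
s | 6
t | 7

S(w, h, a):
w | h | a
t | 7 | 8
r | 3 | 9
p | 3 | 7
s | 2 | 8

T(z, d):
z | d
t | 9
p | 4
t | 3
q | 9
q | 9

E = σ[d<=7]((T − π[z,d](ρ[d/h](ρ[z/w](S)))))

Per-node cardinality:
  T → 5
  S → 4
  ρ[z/w](S) → 4
  ρ[d/h](ρ[z/w](S)) → 4
  π[z,d](ρ[d/h](ρ[z/w](S))) → 4
  (T − π[z,d](ρ[d/h](ρ[z/w](S)))) → 5
  σ[d<=7]((T − π[z,d](ρ[d/h](ρ[z/w](S))))) → 2

|E| = 2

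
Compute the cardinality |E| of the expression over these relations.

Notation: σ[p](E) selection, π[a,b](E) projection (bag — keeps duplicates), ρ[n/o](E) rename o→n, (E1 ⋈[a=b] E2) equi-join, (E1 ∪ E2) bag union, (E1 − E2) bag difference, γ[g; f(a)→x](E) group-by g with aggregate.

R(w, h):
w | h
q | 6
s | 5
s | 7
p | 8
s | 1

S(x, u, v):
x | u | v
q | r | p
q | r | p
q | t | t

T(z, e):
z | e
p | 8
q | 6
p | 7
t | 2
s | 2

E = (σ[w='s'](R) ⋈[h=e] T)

Per-node cardinality:
  R → 5
  σ[w='s'](R) → 3
  T → 5
  (σ[w='s'](R) ⋈[h=e] T) → 1

|E| = 1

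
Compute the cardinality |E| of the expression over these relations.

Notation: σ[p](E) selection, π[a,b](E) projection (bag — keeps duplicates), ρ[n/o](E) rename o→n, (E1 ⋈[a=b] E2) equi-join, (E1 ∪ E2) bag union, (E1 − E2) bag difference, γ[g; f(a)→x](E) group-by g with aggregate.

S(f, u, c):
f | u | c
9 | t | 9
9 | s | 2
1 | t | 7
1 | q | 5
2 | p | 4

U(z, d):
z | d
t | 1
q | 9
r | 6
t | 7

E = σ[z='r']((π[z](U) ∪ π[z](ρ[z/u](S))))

Row counts bottom-up:
  U → 4
  π[z](U) → 4
  S → 5
  ρ[z/u](S) → 5
  π[z](ρ[z/u](S)) → 5
  (π[z](U) ∪ π[z](ρ[z/u](S))) → 9
  σ[z='r']((π[z](U) ∪ π[z](ρ[z/u](S)))) → 1

|E| = 1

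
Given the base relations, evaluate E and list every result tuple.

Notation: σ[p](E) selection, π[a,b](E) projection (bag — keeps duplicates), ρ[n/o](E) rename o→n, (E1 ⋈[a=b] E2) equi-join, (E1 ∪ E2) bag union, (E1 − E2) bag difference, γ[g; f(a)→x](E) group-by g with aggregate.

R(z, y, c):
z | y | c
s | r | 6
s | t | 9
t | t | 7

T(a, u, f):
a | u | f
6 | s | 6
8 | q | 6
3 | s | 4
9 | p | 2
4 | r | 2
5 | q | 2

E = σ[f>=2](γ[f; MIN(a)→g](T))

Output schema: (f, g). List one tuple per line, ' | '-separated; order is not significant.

Row counts bottom-up:
  T → 6
  γ[f; MIN(a)→g](T) → 3
  σ[f>=2](γ[f; MIN(a)→g](T)) → 3

== RESULT ==
f | g
2 | 4
4 | 3
6 | 6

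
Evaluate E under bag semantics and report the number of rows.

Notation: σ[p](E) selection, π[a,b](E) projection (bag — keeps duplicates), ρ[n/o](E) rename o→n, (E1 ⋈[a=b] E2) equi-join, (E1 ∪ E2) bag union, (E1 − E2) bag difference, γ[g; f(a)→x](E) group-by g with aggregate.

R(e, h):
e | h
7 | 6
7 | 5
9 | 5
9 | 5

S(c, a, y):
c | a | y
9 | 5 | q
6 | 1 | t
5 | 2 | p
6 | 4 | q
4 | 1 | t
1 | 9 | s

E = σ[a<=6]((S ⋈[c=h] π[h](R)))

Stepwise |·|:
  S → 6
  R → 4
  π[h](R) → 4
  (S ⋈[c=h] π[h](R)) → 5
  σ[a<=6]((S ⋈[c=h] π[h](R))) → 5

|E| = 5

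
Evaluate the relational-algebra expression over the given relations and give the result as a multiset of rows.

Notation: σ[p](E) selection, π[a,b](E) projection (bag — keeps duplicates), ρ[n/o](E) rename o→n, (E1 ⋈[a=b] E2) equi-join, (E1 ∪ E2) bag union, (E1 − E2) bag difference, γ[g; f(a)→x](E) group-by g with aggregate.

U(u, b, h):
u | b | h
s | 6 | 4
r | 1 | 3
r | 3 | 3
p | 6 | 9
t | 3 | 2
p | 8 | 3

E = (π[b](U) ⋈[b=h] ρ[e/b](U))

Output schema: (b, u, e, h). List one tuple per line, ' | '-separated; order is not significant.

Per-node cardinality:
  U → 6
  π[b](U) → 6
  U → 6
  ρ[e/b](U) → 6
  (π[b](U) ⋈[b=h] ρ[e/b](U)) → 6

== RESULT ==
b | u | e | h
3 | p | 8 | 3
3 | p | 8 | 3
3 | r | 1 | 3
3 | r | 1 | 3
3 | r | 3 | 3
3 | r | 3 | 3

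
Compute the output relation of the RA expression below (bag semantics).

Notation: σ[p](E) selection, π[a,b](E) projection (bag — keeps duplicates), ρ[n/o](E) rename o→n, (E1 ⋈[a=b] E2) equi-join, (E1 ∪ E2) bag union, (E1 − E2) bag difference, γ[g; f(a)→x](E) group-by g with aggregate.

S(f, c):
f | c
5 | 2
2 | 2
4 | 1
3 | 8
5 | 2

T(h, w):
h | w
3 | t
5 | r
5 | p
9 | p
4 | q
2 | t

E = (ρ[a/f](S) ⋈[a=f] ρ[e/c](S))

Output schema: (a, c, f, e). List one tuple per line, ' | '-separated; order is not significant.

Row counts bottom-up:
  S → 5
  ρ[a/f](S) → 5
  S → 5
  ρ[e/c](S) → 5
  (ρ[a/f](S) ⋈[a=f] ρ[e/c](S)) → 7

== RESULT ==
a | c | f | e
2 | 2 | 2 | 2
3 | 8 | 3 | 8
4 | 1 | 4 | 1
5 | 2 | 5 | 2
5 | 2 | 5 | 2
5 | 2 | 5 | 2
5 | 2 | 5 | 2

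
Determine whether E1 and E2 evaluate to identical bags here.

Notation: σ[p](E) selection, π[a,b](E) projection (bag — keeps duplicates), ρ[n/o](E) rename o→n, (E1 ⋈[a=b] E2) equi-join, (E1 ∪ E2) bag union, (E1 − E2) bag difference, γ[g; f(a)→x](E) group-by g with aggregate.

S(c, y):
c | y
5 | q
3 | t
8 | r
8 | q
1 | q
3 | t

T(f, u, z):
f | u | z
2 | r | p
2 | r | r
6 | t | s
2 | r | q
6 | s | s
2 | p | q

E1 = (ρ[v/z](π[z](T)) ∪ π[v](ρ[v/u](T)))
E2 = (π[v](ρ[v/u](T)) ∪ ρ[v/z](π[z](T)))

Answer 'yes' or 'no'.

E1 per-node cardinality:
  T → 6
  π[z](T) → 6
  ρ[v/z](π[z](T)) → 6
  T → 6
  ρ[v/u](T) → 6
  π[v](ρ[v/u](T)) → 6
  (ρ[v/z](π[z](T)) ∪ π[v](ρ[v/u](T))) → 12
E2 per-node cardinality:
  T → 6
  ρ[v/u](T) → 6
  π[v](ρ[v/u](T)) → 6
  T → 6
  π[z](T) → 6
  ρ[v/z](π[z](T)) → 6
  (π[v](ρ[v/u](T)) ∪ ρ[v/z](π[z](T))) → 12

E1 and E2 produce the same multiset:
v
p
p
q
q
r
r
r
r
s
s
s
t

yes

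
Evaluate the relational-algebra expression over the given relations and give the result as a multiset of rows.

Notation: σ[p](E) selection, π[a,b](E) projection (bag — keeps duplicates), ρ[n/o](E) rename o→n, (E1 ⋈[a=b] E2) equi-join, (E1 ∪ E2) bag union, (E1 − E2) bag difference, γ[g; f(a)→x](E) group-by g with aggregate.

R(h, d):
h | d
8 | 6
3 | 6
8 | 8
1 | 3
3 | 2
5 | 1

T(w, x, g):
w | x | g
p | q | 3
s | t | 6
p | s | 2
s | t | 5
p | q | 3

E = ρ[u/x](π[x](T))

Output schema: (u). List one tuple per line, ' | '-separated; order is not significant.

Row counts bottom-up:
  T → 5
  π[x](T) → 5
  ρ[u/x](π[x](T)) → 5

== RESULT ==
u
q
q
s
t
t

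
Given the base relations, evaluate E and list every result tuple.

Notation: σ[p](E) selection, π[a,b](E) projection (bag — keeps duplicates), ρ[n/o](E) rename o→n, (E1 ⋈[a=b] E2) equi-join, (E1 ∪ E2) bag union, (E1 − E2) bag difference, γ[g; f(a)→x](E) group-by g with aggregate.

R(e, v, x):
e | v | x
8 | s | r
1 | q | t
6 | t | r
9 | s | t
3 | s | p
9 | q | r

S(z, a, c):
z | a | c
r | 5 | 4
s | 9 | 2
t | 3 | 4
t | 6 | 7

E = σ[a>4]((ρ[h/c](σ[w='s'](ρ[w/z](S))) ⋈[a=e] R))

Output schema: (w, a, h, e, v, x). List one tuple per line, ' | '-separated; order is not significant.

Subexpression sizes:
  S → 4
  ρ[w/z](S) → 4
  σ[w='s'](ρ[w/z](S)) → 1
  ρ[h/c](σ[w='s'](ρ[w/z](S))) → 1
  R → 6
  (ρ[h/c](σ[w='s'](ρ[w/z](S))) ⋈[a=e] R) → 2
  σ[a>4]((ρ[h/c](σ[w='s'](ρ[w/z](S))) ⋈[a=e] R)) → 2

== RESULT ==
w | a | h | e | v | x
s | 9 | 2 | 9 | q | r
s | 9 | 2 | 9 | s | t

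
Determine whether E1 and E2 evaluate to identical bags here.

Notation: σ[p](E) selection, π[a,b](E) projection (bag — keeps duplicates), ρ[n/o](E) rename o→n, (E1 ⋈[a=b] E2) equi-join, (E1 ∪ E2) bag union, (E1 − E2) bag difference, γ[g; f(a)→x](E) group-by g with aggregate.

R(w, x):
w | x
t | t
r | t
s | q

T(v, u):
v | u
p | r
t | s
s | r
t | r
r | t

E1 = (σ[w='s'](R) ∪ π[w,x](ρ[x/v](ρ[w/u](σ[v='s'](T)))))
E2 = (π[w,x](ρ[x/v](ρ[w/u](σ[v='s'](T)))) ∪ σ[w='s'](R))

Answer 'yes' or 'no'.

E1 stepwise |·|:
  R → 3
  σ[w='s'](R) → 1
  T → 5
  σ[v='s'](T) → 1
  ρ[w/u](σ[v='s'](T)) → 1
  ρ[x/v](ρ[w/u](σ[v='s'](T))) → 1
  π[w,x](ρ[x/v](ρ[w/u](σ[v='s'](T)))) → 1
  (σ[w='s'](R) ∪ π[w,x](ρ[x/v](ρ[w/u](σ[v='s'](T))))) → 2
E2 stepwise |·|:
  T → 5
  σ[v='s'](T) → 1
  ρ[w/u](σ[v='s'](T)) → 1
  ρ[x/v](ρ[w/u](σ[v='s'](T))) → 1
  π[w,x](ρ[x/v](ρ[w/u](σ[v='s'](T)))) → 1
  R → 3
  σ[w='s'](R) → 1
  (π[w,x](ρ[x/v](ρ[w/u](σ[v='s'](T)))) ∪ σ[w='s'](R)) → 2

E1 and E2 produce the same multiset:
w | x
r | s
s | q

yes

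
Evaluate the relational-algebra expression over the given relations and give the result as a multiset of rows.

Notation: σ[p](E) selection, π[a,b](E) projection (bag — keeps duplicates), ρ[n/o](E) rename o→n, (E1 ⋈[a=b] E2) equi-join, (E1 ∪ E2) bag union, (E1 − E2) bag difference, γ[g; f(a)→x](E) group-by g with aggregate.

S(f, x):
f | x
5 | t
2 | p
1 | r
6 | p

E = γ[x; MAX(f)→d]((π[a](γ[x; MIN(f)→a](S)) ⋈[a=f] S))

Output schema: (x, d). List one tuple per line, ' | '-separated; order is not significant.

Row counts bottom-up:
  S → 4
  γ[x; MIN(f)→a](S) → 3
  π[a](γ[x; MIN(f)→a](S)) → 3
  S → 4
  (π[a](γ[x; MIN(f)→a](S)) ⋈[a=f] S) → 3
  γ[x; MAX(f)→d]((π[a](γ[x; MIN(f)→a](S)) ⋈[a=f] S)) → 3

== RESULT ==
x | d
p | 2
r | 1
t | 5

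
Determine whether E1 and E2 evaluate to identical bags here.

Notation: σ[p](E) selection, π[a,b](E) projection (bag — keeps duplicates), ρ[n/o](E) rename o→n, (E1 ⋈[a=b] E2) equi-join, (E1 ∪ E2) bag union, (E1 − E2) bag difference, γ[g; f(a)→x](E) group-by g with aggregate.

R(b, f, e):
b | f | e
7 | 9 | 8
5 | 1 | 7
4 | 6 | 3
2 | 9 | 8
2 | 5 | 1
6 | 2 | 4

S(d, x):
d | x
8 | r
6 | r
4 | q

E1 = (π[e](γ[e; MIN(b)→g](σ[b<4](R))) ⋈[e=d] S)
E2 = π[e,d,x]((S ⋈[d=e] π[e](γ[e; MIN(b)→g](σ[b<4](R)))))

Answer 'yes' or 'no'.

E1 subexpression sizes:
  R → 6
  σ[b<4](R) → 2
  γ[e; MIN(b)→g](σ[b<4](R)) → 2
  π[e](γ[e; MIN(b)→g](σ[b<4](R))) → 2
  S → 3
  (π[e](γ[e; MIN(b)→g](σ[b<4](R))) ⋈[e=d] S) → 1
E2 subexpression sizes:
  S → 3
  R → 6
  σ[b<4](R) → 2
  γ[e; MIN(b)→g](σ[b<4](R)) → 2
  π[e](γ[e; MIN(b)→g](σ[b<4](R))) → 2
  (S ⋈[d=e] π[e](γ[e; MIN(b)→g](σ[b<4](R)))) → 1
  π[e,d,x]((S ⋈[d=e] π[e](γ[e; MIN(b)→g](σ[b<4](R))))) → 1

E1 and E2 produce the same multiset:
e | d | x
8 | 8 | r

yes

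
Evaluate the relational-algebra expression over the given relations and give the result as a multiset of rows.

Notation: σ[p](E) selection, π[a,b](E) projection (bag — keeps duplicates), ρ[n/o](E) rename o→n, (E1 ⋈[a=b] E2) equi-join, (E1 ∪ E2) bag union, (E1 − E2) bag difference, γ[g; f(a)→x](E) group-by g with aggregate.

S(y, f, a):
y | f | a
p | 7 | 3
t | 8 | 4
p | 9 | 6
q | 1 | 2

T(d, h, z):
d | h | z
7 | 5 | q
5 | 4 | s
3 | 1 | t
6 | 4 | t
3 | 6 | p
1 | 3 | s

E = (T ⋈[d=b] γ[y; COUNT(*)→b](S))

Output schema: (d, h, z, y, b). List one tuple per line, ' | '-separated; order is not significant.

Row counts bottom-up:
  T → 6
  S → 4
  γ[y; COUNT(*)→b](S) → 3
  (T ⋈[d=b] γ[y; COUNT(*)→b](S)) → 2

== RESULT ==
d | h | z | y | b
1 | 3 | s | q | 1
1 | 3 | s | t | 1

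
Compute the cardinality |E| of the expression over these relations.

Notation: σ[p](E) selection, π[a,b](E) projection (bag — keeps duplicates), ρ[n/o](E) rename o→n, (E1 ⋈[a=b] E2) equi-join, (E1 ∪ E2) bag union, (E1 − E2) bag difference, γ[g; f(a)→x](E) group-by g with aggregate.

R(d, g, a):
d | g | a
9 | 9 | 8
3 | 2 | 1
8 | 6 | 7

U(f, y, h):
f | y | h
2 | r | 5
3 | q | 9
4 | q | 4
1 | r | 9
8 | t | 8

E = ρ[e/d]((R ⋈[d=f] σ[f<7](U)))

Stepwise |·|:
  R → 3
  U → 5
  σ[f<7](U) → 4
  (R ⋈[d=f] σ[f<7](U)) → 1
  ρ[e/d]((R ⋈[d=f] σ[f<7](U))) → 1

|E| = 1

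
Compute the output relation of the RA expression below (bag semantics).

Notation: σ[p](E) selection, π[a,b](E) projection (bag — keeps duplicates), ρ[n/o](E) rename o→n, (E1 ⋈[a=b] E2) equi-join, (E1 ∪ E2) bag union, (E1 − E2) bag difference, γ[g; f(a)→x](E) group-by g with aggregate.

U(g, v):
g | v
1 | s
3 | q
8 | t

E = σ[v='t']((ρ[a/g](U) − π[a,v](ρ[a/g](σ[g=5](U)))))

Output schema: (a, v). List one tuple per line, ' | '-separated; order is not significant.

Stepwise |·|:
  U → 3
  ρ[a/g](U) → 3
  U → 3
  σ[g=5](U) → 0
  ρ[a/g](σ[g=5](U)) → 0
  π[a,v](ρ[a/g](σ[g=5](U))) → 0
  (ρ[a/g](U) − π[a,v](ρ[a/g](σ[g=5](U)))) → 3
  σ[v='t']((ρ[a/g](U) − π[a,v](ρ[a/g](σ[g=5](U))))) → 1

== RESULT ==
a | v
8 | t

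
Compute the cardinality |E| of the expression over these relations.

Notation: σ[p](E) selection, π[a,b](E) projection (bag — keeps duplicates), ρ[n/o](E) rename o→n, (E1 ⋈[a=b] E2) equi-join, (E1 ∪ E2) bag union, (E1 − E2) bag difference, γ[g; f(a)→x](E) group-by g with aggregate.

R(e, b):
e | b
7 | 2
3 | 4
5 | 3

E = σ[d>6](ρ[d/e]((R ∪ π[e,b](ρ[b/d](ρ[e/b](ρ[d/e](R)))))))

Subexpression sizes:
  R → 3
  R → 3
  ρ[d/e](R) → 3
  ρ[e/b](ρ[d/e](R)) → 3
  ρ[b/d](ρ[e/b](ρ[d/e](R))) → 3
  π[e,b](ρ[b/d](ρ[e/b](ρ[d/e](R)))) → 3
  (R ∪ π[e,b](ρ[b/d](ρ[e/b](ρ[d/e](R))))) → 6
  ρ[d/e]((R ∪ π[e,b](ρ[b/d](ρ[e/b](ρ[d/e](R)))))) → 6
  σ[d>6](ρ[d/e]((R ∪ π[e,b](ρ[b/d](ρ[e/b](ρ[d/e](R))))))) → 1

|E| = 1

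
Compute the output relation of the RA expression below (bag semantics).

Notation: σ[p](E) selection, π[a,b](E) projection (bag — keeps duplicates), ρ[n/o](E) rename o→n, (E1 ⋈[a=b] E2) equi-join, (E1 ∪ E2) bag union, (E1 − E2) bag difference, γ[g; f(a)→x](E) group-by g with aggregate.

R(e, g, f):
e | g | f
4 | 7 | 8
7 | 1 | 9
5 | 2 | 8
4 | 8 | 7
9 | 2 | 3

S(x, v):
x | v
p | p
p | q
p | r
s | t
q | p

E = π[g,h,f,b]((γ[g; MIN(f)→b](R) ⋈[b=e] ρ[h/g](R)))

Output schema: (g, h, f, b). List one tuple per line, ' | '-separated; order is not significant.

Stepwise |·|:
  R → 5
  γ[g; MIN(f)→b](R) → 4
  R → 5
  ρ[h/g](R) → 5
  (γ[g; MIN(f)→b](R) ⋈[b=e] ρ[h/g](R)) → 2
  π[g,h,f,b]((γ[g; MIN(f)→b](R) ⋈[b=e] ρ[h/g](R))) → 2

== RESULT ==
g | h | f | b
1 | 2 | 3 | 9
8 | 1 | 9 | 7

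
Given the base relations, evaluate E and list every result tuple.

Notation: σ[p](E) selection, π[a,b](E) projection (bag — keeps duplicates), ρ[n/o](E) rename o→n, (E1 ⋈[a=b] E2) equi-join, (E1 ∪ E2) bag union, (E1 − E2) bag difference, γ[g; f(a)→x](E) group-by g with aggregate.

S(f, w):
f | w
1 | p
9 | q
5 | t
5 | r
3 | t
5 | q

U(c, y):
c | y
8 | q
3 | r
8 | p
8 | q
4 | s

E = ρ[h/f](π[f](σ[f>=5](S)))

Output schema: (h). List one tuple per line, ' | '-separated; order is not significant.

Stepwise |·|:
  S → 6
  σ[f>=5](S) → 4
  π[f](σ[f>=5](S)) → 4
  ρ[h/f](π[f](σ[f>=5](S))) → 4

== RESULT ==
h
5
5
5
9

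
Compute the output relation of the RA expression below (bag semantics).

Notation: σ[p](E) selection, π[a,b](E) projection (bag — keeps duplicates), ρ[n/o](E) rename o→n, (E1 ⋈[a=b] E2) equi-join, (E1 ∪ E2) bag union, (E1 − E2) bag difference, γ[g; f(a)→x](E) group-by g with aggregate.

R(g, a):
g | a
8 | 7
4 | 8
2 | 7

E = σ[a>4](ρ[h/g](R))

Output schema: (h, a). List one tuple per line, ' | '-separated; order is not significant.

Per-node cardinality:
  R → 3
  ρ[h/g](R) → 3
  σ[a>4](ρ[h/g](R)) → 3

== RESULT ==
h | a
2 | 7
4 | 8
8 | 7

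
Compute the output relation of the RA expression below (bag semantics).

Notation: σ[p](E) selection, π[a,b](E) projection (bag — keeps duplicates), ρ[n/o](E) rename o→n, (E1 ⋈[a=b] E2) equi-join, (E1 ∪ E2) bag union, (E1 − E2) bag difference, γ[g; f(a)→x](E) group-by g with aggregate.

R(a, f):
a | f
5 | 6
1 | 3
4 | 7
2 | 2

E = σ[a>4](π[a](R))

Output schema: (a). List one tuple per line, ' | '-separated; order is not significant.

Row counts bottom-up:
  R → 4
  π[a](R) → 4
  σ[a>4](π[a](R)) → 1

== RESULT ==
a
5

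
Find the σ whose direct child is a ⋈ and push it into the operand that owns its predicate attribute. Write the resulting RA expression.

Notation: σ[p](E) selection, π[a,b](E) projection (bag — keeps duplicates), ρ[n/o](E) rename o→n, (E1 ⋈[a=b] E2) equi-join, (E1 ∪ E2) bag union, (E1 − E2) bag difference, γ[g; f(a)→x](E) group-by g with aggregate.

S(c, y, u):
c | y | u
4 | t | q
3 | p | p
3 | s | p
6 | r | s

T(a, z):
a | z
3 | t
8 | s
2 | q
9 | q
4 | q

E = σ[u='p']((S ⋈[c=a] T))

σ filters on u, owned by the left side.
E' = (σ[u='p'](S) ⋈[c=a] T)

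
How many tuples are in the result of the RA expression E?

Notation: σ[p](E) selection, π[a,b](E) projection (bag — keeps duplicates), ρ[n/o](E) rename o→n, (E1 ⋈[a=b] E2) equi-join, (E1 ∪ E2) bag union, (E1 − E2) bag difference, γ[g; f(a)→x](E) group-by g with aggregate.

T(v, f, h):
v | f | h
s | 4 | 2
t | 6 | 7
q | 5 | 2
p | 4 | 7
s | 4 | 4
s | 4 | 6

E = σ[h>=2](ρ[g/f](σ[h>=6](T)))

Stepwise |·|:
  T → 6
  σ[h>=6](T) → 3
  ρ[g/f](σ[h>=6](T)) → 3
  σ[h>=2](ρ[g/f](σ[h>=6](T))) → 3

|E| = 3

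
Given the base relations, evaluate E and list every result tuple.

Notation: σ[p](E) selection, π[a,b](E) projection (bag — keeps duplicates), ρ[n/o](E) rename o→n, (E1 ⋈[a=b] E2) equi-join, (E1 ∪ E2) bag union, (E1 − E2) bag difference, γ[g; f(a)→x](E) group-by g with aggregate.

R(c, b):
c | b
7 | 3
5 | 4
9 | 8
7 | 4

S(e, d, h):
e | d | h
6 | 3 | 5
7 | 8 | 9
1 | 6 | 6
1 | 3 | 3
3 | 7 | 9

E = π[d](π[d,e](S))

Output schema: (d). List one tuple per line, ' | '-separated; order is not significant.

Stepwise |·|:
  S → 5
  π[d,e](S) → 5
  π[d](π[d,e](S)) → 5

== RESULT ==
d
3
3
6
7
8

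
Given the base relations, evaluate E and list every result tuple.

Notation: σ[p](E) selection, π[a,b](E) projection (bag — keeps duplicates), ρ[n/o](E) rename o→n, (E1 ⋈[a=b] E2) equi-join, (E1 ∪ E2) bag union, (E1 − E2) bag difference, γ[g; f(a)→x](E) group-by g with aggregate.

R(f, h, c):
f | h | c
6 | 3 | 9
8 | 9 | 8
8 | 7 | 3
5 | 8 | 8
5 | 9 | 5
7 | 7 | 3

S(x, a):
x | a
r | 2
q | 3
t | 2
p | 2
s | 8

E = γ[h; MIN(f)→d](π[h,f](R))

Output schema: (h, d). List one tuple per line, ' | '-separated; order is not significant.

Row counts bottom-up:
  R → 6
  π[h,f](R) → 6
  γ[h; MIN(f)→d](π[h,f](R)) → 4

== RESULT ==
h | d
3 | 6
7 | 7
8 | 5
9 | 5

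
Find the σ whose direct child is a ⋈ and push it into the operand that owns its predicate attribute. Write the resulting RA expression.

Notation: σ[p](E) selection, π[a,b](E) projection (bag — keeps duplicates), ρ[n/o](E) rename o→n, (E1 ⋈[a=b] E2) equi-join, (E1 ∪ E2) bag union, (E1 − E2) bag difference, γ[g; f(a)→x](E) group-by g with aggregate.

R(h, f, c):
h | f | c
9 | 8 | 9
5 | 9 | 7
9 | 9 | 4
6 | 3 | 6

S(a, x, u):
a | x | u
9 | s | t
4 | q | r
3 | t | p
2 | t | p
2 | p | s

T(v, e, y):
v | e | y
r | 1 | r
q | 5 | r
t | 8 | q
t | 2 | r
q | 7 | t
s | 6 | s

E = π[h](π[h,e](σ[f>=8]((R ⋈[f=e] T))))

σ filters on f, owned by the left side.
E' = π[h](π[h,e]((σ[f>=8](R) ⋈[f=e] T)))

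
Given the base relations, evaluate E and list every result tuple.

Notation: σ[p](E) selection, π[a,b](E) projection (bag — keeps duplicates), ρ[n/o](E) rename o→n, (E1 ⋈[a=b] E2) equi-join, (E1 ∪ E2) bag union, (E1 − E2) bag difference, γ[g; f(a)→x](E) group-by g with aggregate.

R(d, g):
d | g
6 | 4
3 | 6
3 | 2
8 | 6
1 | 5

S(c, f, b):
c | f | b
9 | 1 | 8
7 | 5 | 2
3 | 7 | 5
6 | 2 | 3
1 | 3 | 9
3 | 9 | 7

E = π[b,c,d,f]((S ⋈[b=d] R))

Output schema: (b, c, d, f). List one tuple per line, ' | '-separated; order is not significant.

Subexpression sizes:
  S → 6
  R → 5
  (S ⋈[b=d] R) → 3
  π[b,c,d,f]((S ⋈[b=d] R)) → 3

== RESULT ==
b | c | d | f
3 | 6 | 3 | 2
3 | 6 | 3 | 2
8 | 9 | 8 | 1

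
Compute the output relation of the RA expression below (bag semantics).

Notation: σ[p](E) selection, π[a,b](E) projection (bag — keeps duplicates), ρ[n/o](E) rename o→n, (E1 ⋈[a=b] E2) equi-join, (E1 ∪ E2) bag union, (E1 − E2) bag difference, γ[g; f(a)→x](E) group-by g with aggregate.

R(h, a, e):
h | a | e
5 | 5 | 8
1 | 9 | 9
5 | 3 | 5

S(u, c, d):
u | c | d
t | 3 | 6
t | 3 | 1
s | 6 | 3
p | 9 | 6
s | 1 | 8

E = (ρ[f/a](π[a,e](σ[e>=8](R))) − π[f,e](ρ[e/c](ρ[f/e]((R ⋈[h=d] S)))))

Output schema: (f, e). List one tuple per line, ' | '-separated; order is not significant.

Row counts bottom-up:
  R → 3
  σ[e>=8](R) → 2
  π[a,e](σ[e>=8](R)) → 2
  ρ[f/a](π[a,e](σ[e>=8](R))) → 2
  R → 3
  S → 5
  (R ⋈[h=d] S) → 1
  ρ[f/e]((R ⋈[h=d] S)) → 1
  ρ[e/c](ρ[f/e]((R ⋈[h=d] S))) → 1
  π[f,e](ρ[e/c](ρ[f/e]((R ⋈[h=d] S)))) → 1
  (ρ[f/a](π[a,e](σ[e>=8](R))) − π[f,e](ρ[e/c](ρ[f/e]((R ⋈[h=d] S))))) → 2

== RESULT ==
f | e
5 | 8
9 | 9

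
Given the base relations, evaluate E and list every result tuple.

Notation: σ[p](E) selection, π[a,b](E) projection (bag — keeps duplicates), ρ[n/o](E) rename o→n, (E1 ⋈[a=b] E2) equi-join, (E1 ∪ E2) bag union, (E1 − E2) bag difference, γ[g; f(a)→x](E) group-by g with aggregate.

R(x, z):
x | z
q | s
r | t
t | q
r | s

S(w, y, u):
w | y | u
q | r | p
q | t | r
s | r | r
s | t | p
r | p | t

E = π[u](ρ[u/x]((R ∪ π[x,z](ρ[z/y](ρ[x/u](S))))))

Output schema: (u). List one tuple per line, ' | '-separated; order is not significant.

Subexpression sizes:
  R → 4
  S → 5
  ρ[x/u](S) → 5
  ρ[z/y](ρ[x/u](S)) → 5
  π[x,z](ρ[z/y](ρ[x/u](S))) → 5
  (R ∪ π[x,z](ρ[z/y](ρ[x/u](S)))) → 9
  ρ[u/x]((R ∪ π[x,z](ρ[z/y](ρ[x/u](S))))) → 9
  π[u](ρ[u/x]((R ∪ π[x,z](ρ[z/y](ρ[x/u](S)))))) → 9

== RESULT ==
u
p
p
q
r
r
r
r
t
t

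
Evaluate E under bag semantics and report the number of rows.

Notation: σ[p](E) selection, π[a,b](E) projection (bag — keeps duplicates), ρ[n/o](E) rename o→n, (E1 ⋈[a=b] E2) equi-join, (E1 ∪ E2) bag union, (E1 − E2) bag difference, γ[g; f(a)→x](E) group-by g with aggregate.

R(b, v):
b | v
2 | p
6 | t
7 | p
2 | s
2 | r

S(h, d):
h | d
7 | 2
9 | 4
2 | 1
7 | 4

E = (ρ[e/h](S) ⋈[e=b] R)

Row counts bottom-up:
  S → 4
  ρ[e/h](S) → 4
  R → 5
  (ρ[e/h](S) ⋈[e=b] R) → 5

|E| = 5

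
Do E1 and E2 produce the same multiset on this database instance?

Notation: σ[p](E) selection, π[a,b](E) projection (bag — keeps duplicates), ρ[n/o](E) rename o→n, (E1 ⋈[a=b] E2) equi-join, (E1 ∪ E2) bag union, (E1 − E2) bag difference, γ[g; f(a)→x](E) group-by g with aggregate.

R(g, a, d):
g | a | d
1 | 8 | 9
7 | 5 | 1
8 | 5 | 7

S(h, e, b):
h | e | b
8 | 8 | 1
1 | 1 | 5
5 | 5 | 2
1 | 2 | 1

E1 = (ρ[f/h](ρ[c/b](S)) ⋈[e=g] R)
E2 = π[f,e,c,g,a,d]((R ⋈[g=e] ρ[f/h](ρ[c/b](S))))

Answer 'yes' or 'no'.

E1 per-node cardinality:
  S → 4
  ρ[c/b](S) → 4
  ρ[f/h](ρ[c/b](S)) → 4
  R → 3
  (ρ[f/h](ρ[c/b](S)) ⋈[e=g] R) → 2
E2 per-node cardinality:
  R → 3
  S → 4
  ρ[c/b](S) → 4
  ρ[f/h](ρ[c/b](S)) → 4
  (R ⋈[g=e] ρ[f/h](ρ[c/b](S))) → 2
  π[f,e,c,g,a,d]((R ⋈[g=e] ρ[f/h](ρ[c/b](S)))) → 2

E1 and E2 produce the same multiset:
f | e | c | g | a | d
1 | 1 | 5 | 1 | 8 | 9
8 | 8 | 1 | 8 | 5 | 7

yes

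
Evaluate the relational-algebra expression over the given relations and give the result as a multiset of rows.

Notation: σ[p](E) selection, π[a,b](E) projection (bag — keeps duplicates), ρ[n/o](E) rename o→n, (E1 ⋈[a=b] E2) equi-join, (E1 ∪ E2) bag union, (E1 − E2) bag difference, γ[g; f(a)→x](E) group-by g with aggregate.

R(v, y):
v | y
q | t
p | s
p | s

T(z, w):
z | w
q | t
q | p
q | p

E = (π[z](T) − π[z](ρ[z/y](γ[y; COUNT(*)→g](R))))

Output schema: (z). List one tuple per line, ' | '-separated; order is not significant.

Stepwise |·|:
  T → 3
  π[z](T) → 3
  R → 3
  γ[y; COUNT(*)→g](R) → 2
  ρ[z/y](γ[y; COUNT(*)→g](R)) → 2
  π[z](ρ[z/y](γ[y; COUNT(*)→g](R))) → 2
  (π[z](T) − π[z](ρ[z/y](γ[y; COUNT(*)→g](R)))) → 3

== RESULT ==
z
q
q
q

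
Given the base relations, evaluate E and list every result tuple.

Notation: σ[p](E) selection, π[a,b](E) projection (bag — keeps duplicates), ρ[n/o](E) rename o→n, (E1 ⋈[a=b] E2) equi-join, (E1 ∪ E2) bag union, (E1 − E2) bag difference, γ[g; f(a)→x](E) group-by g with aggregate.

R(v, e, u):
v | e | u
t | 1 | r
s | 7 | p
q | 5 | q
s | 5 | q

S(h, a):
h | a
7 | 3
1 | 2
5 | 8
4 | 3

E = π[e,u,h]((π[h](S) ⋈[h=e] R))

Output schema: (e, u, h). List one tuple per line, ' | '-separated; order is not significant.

Per-node cardinality:
  S → 4
  π[h](S) → 4
  R → 4
  (π[h](S) ⋈[h=e] R) → 4
  π[e,u,h]((π[h](S) ⋈[h=e] R)) → 4

== RESULT ==
e | u | h
1 | r | 1
5 | q | 5
5 | q | 5
7 | p | 7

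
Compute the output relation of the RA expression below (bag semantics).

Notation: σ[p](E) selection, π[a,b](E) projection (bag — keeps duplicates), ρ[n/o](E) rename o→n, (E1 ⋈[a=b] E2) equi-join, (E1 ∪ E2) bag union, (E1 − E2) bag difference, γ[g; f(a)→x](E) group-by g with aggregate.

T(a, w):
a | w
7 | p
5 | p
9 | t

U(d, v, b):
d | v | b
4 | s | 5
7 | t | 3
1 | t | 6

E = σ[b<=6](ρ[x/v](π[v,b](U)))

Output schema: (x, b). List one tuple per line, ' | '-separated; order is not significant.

Subexpression sizes:
  U → 3
  π[v,b](U) → 3
  ρ[x/v](π[v,b](U)) → 3
  σ[b<=6](ρ[x/v](π[v,b](U))) → 3

== RESULT ==
x | b
s | 5
t | 3
t | 6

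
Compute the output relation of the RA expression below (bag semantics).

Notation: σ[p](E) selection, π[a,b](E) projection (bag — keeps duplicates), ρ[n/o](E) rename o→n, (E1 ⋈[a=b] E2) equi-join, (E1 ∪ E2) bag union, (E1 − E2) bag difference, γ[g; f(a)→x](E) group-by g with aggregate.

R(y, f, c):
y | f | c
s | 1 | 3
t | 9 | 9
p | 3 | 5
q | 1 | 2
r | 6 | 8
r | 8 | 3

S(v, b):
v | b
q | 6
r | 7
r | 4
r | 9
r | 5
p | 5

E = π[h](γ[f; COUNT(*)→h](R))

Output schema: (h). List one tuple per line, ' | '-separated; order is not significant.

Row counts bottom-up:
  R → 6
  γ[f; COUNT(*)→h](R) → 5
  π[h](γ[f; COUNT(*)→h](R)) → 5

== RESULT ==
h
1
1
1
1
2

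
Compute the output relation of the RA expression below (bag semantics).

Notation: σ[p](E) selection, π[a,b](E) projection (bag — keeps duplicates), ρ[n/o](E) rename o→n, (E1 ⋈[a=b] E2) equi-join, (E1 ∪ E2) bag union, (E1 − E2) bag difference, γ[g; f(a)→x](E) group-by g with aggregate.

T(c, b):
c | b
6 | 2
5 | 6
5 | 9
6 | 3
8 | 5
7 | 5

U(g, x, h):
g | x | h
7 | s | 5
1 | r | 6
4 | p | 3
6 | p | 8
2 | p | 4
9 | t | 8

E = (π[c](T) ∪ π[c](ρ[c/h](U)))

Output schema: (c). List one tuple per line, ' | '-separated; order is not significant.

Per-node cardinality:
  T → 6
  π[c](T) → 6
  U → 6
  ρ[c/h](U) → 6
  π[c](ρ[c/h](U)) → 6
  (π[c](T) ∪ π[c](ρ[c/h](U))) → 12

== RESULT ==
c
3
4
5
5
5
6
6
6
7
8
8
8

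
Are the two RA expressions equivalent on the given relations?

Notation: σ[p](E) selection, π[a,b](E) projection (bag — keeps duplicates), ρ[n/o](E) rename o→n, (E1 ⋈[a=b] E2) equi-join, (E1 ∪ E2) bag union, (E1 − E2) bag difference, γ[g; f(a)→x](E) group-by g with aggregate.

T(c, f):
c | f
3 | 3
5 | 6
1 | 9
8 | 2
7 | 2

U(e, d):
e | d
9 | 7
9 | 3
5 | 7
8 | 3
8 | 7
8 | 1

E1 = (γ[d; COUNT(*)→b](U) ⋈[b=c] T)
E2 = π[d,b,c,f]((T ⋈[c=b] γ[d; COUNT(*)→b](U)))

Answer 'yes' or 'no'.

E1 row counts bottom-up:
  U → 6
  γ[d; COUNT(*)→b](U) → 3
  T → 5
  (γ[d; COUNT(*)→b](U) ⋈[b=c] T) → 2
E2 row counts bottom-up:
  T → 5
  U → 6
  γ[d; COUNT(*)→b](U) → 3
  (T ⋈[c=b] γ[d; COUNT(*)→b](U)) → 2
  π[d,b,c,f]((T ⋈[c=b] γ[d; COUNT(*)→b](U))) → 2

E1 and E2 produce the same multiset:
d | b | c | f
1 | 1 | 1 | 9
7 | 3 | 3 | 3

yes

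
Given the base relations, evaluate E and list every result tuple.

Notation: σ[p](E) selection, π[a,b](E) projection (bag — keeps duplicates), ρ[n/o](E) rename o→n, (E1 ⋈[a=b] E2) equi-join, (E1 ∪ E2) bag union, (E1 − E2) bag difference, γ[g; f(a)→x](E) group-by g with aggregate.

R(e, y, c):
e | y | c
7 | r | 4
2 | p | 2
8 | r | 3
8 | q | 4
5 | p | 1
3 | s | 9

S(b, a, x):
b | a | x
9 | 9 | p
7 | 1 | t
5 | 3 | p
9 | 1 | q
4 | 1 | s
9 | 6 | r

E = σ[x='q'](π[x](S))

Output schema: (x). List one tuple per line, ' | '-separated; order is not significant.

Subexpression sizes:
  S → 6
  π[x](S) → 6
  σ[x='q'](π[x](S)) → 1

== RESULT ==
x
q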